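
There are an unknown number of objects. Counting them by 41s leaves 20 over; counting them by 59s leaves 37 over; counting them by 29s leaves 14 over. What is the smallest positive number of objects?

The moduli are pairwise coprime; M = 41·59·29 = 70151.
M/41 = 1711; 1711 ≡ 30 (mod 41); 30·26 ≡ 1, so inverse 26.
M/59 = 1189; 1189 ≡ 9 (mod 59); 9·46 ≡ 1, so inverse 46.
M/29 = 2419; 2419 ≡ 12 (mod 29); 12·17 ≡ 1, so inverse 17.
N ≡ 20·1711·26 + 37·1189·46 + 14·2419·17 = 3489120.
3489120 mod 70151 = 51721.

51721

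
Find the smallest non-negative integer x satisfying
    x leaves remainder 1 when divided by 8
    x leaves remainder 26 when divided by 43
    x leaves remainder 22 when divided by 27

The moduli are pairwise coprime; N = 8·43·27 = 9288.
N/8 = 1161; 1161 ≡ 1 (mod 8), inverse 1.
N/43 = 216; 216 ≡ 1 (mod 43), inverse 1.
N/27 = 344; 344 ≡ 20 (mod 27); 20·23 ≡ 1, so inverse 23.
x ≡ 1·1161·1 + 26·216·1 + 22·344·23 = 180841.
180841 mod 9288 = 4369.

4369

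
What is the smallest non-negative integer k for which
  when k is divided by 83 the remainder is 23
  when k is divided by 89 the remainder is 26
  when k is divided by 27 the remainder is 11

The moduli are pairwise coprime; N = 83·89·27 = 199449.
N/83 = 2403; 2403 ≡ 79 (mod 83); 79·62 ≡ 1, so inverse 62.
N/89 = 2241; 2241 ≡ 16 (mod 89); 16·39 ≡ 1, so inverse 39.
N/27 = 7387; 7387 ≡ 16 (mod 27); 16·22 ≡ 1, so inverse 22.
k ≡ 23·2403·62 + 26·2241·39 + 11·7387·22 = 7486706.
7486706 mod 199449 = 107093.

107093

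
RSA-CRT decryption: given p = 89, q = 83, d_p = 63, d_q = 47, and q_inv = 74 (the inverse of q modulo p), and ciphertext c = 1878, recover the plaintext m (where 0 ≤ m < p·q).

3450

m₁ = c^(d_p) mod p: c ≡ 9 (mod 89), and 9^63 mod 89 = 68.
m₂ = c^(d_q) mod q: c ≡ 52 (mod 83), and 52^47 mod 83 = 47.
h = q_inv·(m₁ − m₂) mod p = 74·(68 − 47) mod 89 = 41.
m = m₂ + h·q = 47 + 41·83 = 3450.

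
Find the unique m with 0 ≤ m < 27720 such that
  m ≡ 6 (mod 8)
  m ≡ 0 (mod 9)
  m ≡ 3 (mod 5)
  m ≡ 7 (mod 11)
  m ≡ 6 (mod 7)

9918

The moduli are pairwise coprime; N = 8·9·5·11·7 = 27720.
N/8 = 3465; 3465 ≡ 1 (mod 8), inverse 1.
N/9 = 3080; 3080 ≡ 2 (mod 9); 2·5 ≡ 1, so inverse 5.
N/5 = 5544; 5544 ≡ 4 (mod 5); 4·4 ≡ 1, so inverse 4.
N/11 = 2520; 2520 ≡ 1 (mod 11), inverse 1.
N/7 = 3960; 3960 ≡ 5 (mod 7); 5·3 ≡ 1, so inverse 3.
m ≡ 6·3465·1 + 0·3080·5 + 3·5544·4 + 7·2520·1 + 6·3960·3 = 176238.
176238 mod 27720 = 9918.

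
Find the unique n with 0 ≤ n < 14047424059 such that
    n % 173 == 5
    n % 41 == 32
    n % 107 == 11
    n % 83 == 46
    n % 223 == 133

The moduli are pairwise coprime; M = 173·41·107·83·223 = 14047424059.
M/173 = 81198983; 81198983 ≡ 49 (mod 173); 49·113 ≡ 1, so inverse 113.
M/41 = 342620099; 342620099 ≡ 32 (mod 41); 32·9 ≡ 1, so inverse 9.
M/107 = 131284337; 131284337 ≡ 45 (mod 107); 45·88 ≡ 1, so inverse 88.
M/83 = 169246073; 169246073 ≡ 26 (mod 83); 26·16 ≡ 1, so inverse 16.
M/223 = 62992933; 62992933 ≡ 116 (mod 223); 116·25 ≡ 1, so inverse 25.
n ≡ 5·81198983·113 + 32·342620099·9 + 11·131284337·88 + 46·169246073·16 + 133·62992933·25 = 605651864076.
605651864076 mod 14047424059 = 1612629539.

1612629539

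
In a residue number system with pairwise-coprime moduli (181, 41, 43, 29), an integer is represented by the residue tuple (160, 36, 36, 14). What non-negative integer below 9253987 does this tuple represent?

Combine the congruences pairwise.
From x ≡ 160 (mod 181) write x = 160 + 181t. Substituting into x ≡ 36 (mod 41) gives 181t ≡ 40 (mod 41), and since 17⁻¹ ≡ 29 (mod 41), t ≡ 12. Hence x ≡ 160 + 181·12 = 2332 (mod 7421).
From x ≡ 2332 (mod 7421) write x = 2332 + 7421t. Substituting into x ≡ 36 (mod 43) gives 7421t ≡ 26 (mod 43), and since 25⁻¹ ≡ 31 (mod 43), t ≡ 32. Hence x ≡ 2332 + 7421·32 = 239804 (mod 319103).
From x ≡ 239804 (mod 319103) write x = 239804 + 319103t. Substituting into x ≡ 14 (mod 29) gives 319103t ≡ 11 (mod 29), and since 16⁻¹ ≡ 20 (mod 29), t ≡ 17. Hence x ≡ 239804 + 319103·17 = 5664555 (mod 9253987).

5664555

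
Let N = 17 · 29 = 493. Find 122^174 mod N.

Mod 17: 122 ≡ 3; by Fermat, exponent reduces to 174 mod 16 = 14; 3^14 ≡ 2 (mod 17).
Mod 29: 122 ≡ 6; by Fermat, exponent reduces to 174 mod 28 = 6; 6^6 ≡ 24 (mod 29).
Combine by CRT: x ≡ 2 (mod 17), x ≡ 24 (mod 29) ⇒ x ≡ 53 (mod 493).

53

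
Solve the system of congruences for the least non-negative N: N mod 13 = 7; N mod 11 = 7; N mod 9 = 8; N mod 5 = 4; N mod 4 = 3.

From N ≡ 7 (mod 13) write N = 7 + 13t. Substituting into N ≡ 7 (mod 11) gives 13t ≡ 0 (mod 11), and since 2⁻¹ ≡ 6 (mod 11), t ≡ 0. Hence N ≡ 7 + 13·0 = 7 (mod 143).
From N ≡ 7 (mod 143) write N = 7 + 143t. Substituting into N ≡ 8 (mod 9) gives 143t ≡ 1 (mod 9), and since 8⁻¹ ≡ 8 (mod 9), t ≡ 8. Hence N ≡ 7 + 143·8 = 1151 (mod 1287).
From N ≡ 1151 (mod 1287) write N = 1151 + 1287t. Substituting into N ≡ 4 (mod 5) gives 1287t ≡ 3 (mod 5), and since 2⁻¹ ≡ 3 (mod 5), t ≡ 4. Hence N ≡ 1151 + 1287·4 = 6299 (mod 6435).
From N ≡ 6299 (mod 6435) write N = 6299 + 6435t. Substituting into N ≡ 3 (mod 4) gives 6435t ≡ 0 (mod 4), and since 3⁻¹ ≡ 3 (mod 4), t ≡ 0. Hence N ≡ 6299 + 6435·0 = 6299 (mod 25740).

6299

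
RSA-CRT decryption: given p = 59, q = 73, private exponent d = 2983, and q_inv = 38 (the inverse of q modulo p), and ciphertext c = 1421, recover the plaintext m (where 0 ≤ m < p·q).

3095

d_p = d mod (p−1) = 2983 mod 58 = 25; d_q = d mod (q−1) = 31.
m₁ = c^(d_p) mod p: c ≡ 5 (mod 59), and 5^25 mod 59 = 27.
m₂ = c^(d_q) mod q: c ≡ 34 (mod 73), and 34^31 mod 73 = 29.
h = q_inv·(m₁ − m₂) mod p = 38·(27 − 29) mod 59 = 42.
m = m₂ + h·q = 29 + 42·73 = 3095.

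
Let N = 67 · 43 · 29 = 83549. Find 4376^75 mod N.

Mod 67: 4376 ≡ 21; by Fermat, exponent reduces to 75 mod 66 = 9; 21^9 ≡ 25 (mod 67).
Mod 43: 4376 ≡ 33; by Fermat, exponent reduces to 75 mod 42 = 33; 33^33 ≡ 22 (mod 43).
Mod 29: 4376 ≡ 26; by Fermat, exponent reduces to 75 mod 28 = 19; 26^19 ≡ 11 (mod 29).
Combine by CRT: x ≡ 25 (mod 67), x ≡ 22 (mod 43), x ≡ 11 (mod 29) ⇒ x ≡ 55836 (mod 83549).

55836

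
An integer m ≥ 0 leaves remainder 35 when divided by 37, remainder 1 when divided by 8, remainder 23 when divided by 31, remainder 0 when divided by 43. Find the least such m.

183481

From m ≡ 35 (mod 37) write m = 35 + 37t. Substituting into m ≡ 1 (mod 8) gives 37t ≡ 6 (mod 8), and since 5⁻¹ ≡ 5 (mod 8), t ≡ 6. Hence m ≡ 35 + 37·6 = 257 (mod 296).
From m ≡ 257 (mod 296) write m = 257 + 296t. Substituting into m ≡ 23 (mod 31) gives 296t ≡ 14 (mod 31), and since 17⁻¹ ≡ 11 (mod 31), t ≡ 30. Hence m ≡ 257 + 296·30 = 9137 (mod 9176).
From m ≡ 9137 (mod 9176) write m = 9137 + 9176t. Substituting into m ≡ 0 (mod 43) gives 9176t ≡ 22 (mod 43), and since 17⁻¹ ≡ 38 (mod 43), t ≡ 19. Hence m ≡ 9137 + 9176·19 = 183481 (mod 394568).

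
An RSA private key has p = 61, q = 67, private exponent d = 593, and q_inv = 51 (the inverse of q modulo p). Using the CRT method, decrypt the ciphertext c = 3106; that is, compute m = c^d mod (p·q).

1689

d_p = d mod (p−1) = 593 mod 60 = 53; d_q = d mod (q−1) = 65.
m₁ = c^(d_p) mod p: c ≡ 56 (mod 61), and 56^53 mod 61 = 42.
m₂ = c^(d_q) mod q: c ≡ 24 (mod 67), and 24^65 mod 67 = 14.
h = q_inv·(m₁ − m₂) mod p = 51·(42 − 14) mod 61 = 25.
m = m₂ + h·q = 14 + 25·67 = 1689.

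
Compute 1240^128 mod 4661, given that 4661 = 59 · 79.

Mod 59: 1240 ≡ 1; by Fermat, exponent reduces to 128 mod 58 = 12; 1^12 ≡ 1 (mod 59).
Mod 79: 1240 ≡ 55; by Fermat, exponent reduces to 128 mod 78 = 50; 55^50 ≡ 23 (mod 79).
Combine by CRT: x ≡ 1 (mod 59), x ≡ 23 (mod 79) ⇒ x ≡ 4131 (mod 4661).

4131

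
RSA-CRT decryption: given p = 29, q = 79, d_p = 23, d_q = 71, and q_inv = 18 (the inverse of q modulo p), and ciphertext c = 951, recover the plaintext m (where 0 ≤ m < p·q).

m₁ = c^(d_p) mod p: c ≡ 23 (mod 29), and 23^23 mod 29 = 7.
m₂ = c^(d_q) mod q: c ≡ 3 (mod 79), and 3^71 mod 79 = 60.
h = q_inv·(m₁ − m₂) mod p = 18·(7 − 60) mod 29 = 3.
m = m₂ + h·q = 60 + 3·79 = 297.

297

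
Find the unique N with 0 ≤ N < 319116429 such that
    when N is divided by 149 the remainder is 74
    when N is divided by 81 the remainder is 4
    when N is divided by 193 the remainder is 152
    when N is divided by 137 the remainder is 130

Combine the congruences pairwise.
From N ≡ 74 (mod 149) write N = 74 + 149t. Substituting into N ≡ 4 (mod 81) gives 149t ≡ 11 (mod 81), and since 68⁻¹ ≡ 56 (mod 81), t ≡ 49. Hence N ≡ 74 + 149·49 = 7375 (mod 12069).
From N ≡ 7375 (mod 12069) write N = 7375 + 12069t. Substituting into N ≡ 152 (mod 193) gives 12069t ≡ 111 (mod 193), and since 103⁻¹ ≡ 15 (mod 193), t ≡ 121. Hence N ≡ 7375 + 12069·121 = 1467724 (mod 2329317).
From N ≡ 1467724 (mod 2329317) write N = 1467724 + 2329317t. Substituting into N ≡ 130 (mod 137) gives 2329317t ≡ 87 (mod 137), and since 43⁻¹ ≡ 51 (mod 137), t ≡ 53. Hence N ≡ 1467724 + 2329317·53 = 124921525 (mod 319116429).

124921525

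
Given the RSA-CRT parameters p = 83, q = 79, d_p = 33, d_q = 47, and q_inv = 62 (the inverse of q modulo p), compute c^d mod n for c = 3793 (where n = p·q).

m₁ = c^(d_p) mod p: c ≡ 58 (mod 83), and 58^33 mod 83 = 60.
m₂ = c^(d_q) mod q: c ≡ 1 (mod 79), and 1^47 mod 79 = 1.
h = q_inv·(m₁ − m₂) mod p = 62·(60 − 1) mod 83 = 6.
m = m₂ + h·q = 1 + 6·79 = 475.

475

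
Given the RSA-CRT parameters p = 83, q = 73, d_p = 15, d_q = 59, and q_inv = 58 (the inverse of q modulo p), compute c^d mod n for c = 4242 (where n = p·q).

1670

m₁ = c^(d_p) mod p: c ≡ 9 (mod 83), and 9^15 mod 83 = 10.
m₂ = c^(d_q) mod q: c ≡ 8 (mod 73), and 8^59 mod 73 = 64.
h = q_inv·(m₁ − m₂) mod p = 58·(10 − 64) mod 83 = 22.
m = m₂ + h·q = 64 + 22·73 = 1670.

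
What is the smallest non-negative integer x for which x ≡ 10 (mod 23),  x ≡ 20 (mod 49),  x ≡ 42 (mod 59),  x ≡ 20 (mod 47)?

2199385

The moduli are pairwise coprime; N = 23·49·59·47 = 3125171.
N/23 = 135877; 135877 ≡ 16 (mod 23); 16·13 ≡ 1, so inverse 13.
N/49 = 63779; 63779 ≡ 30 (mod 49); 30·18 ≡ 1, so inverse 18.
N/59 = 52969; 52969 ≡ 46 (mod 59); 46·9 ≡ 1, so inverse 9.
N/47 = 66493; 66493 ≡ 35 (mod 47); 35·43 ≡ 1, so inverse 43.
x ≡ 10·135877·13 + 20·63779·18 + 42·52969·9 + 20·66493·43 = 117830712.
117830712 mod 3125171 = 2199385.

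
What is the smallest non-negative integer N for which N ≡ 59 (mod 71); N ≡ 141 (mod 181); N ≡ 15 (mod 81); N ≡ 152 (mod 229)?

The moduli are pairwise coprime; M = 71·181·81·229 = 238373199.
M/71 = 3357369; 3357369 ≡ 63 (mod 71); 63·62 ≡ 1, so inverse 62.
M/181 = 1316979; 1316979 ≡ 23 (mod 181); 23·63 ≡ 1, so inverse 63.
M/81 = 2942879; 2942879 ≡ 68 (mod 81); 68·56 ≡ 1, so inverse 56.
M/229 = 1040931; 1040931 ≡ 126 (mod 229); 126·20 ≡ 1, so inverse 20.
N ≡ 59·3357369·62 + 141·1316979·63 + 15·2942879·56 + 152·1040931·20 = 29616428859.
29616428859 mod 238373199 = 58152183.

58152183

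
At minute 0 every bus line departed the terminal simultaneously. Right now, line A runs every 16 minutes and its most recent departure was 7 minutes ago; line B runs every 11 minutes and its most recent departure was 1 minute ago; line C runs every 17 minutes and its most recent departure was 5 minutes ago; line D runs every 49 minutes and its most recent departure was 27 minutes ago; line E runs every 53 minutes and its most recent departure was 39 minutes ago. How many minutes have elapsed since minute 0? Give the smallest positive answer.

From t ≡ 7 (mod 16) write t = 7 + 16s. Substituting into t ≡ 1 (mod 11) gives 16s ≡ 5 (mod 11), and since 5⁻¹ ≡ 9 (mod 11), s ≡ 1. Hence t ≡ 7 + 16·1 = 23 (mod 176).
From t ≡ 23 (mod 176) write t = 23 + 176s. Substituting into t ≡ 5 (mod 17) gives 176s ≡ 16 (mod 17), and since 6⁻¹ ≡ 3 (mod 17), s ≡ 14. Hence t ≡ 23 + 176·14 = 2487 (mod 2992).
From t ≡ 2487 (mod 2992) write t = 2487 + 2992s. Substituting into t ≡ 27 (mod 49) gives 2992s ≡ 39 (mod 49), and since 3⁻¹ ≡ 33 (mod 49), s ≡ 13. Hence t ≡ 2487 + 2992·13 = 41383 (mod 146608).
From t ≡ 41383 (mod 146608) write t = 41383 + 146608s. Substituting into t ≡ 39 (mod 53) gives 146608s ≡ 49 (mod 53), and since 10⁻¹ ≡ 16 (mod 53), s ≡ 42. Hence t ≡ 41383 + 146608·42 = 6198919 (mod 7770224).

6198919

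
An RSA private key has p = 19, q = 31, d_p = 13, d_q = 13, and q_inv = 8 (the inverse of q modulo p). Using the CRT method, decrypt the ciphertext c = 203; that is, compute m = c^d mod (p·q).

m₁ = c^(d_p) mod p: c ≡ 13 (mod 19), and 13^13 mod 19 = 15.
m₂ = c^(d_q) mod q: c ≡ 17 (mod 31), and 17^13 mod 31 = 3.
h = q_inv·(m₁ − m₂) mod p = 8·(15 − 3) mod 19 = 1.
m = m₂ + h·q = 3 + 1·31 = 34.

34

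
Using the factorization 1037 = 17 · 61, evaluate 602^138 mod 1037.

529

Mod 17: 602 ≡ 7; by Fermat, exponent reduces to 138 mod 16 = 10; 7^10 ≡ 2 (mod 17).
Mod 61: 602 ≡ 53; by Fermat, exponent reduces to 138 mod 60 = 18; 53^18 ≡ 41 (mod 61).
Combine by CRT: x ≡ 2 (mod 17), x ≡ 41 (mod 61) ⇒ x ≡ 529 (mod 1037).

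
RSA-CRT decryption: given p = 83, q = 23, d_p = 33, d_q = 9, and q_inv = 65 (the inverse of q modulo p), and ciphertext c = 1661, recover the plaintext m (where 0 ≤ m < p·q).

333

m₁ = c^(d_p) mod p: c ≡ 1 (mod 83), and 1^33 mod 83 = 1.
m₂ = c^(d_q) mod q: c ≡ 5 (mod 23), and 5^9 mod 23 = 11.
h = q_inv·(m₁ − m₂) mod p = 65·(1 − 11) mod 83 = 14.
m = m₂ + h·q = 11 + 14·23 = 333.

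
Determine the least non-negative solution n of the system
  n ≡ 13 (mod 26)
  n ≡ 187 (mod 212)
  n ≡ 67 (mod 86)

99827

Combine the congruences pairwise.
gcd(26, 212) = 2 and 2 | (187 − 13), so the pair is consistent; merging gives n ≡ 611 (mod 2756), where 2756 = lcm(26, 212).
gcd(2756, 86) = 2 and 2 | (67 − 611), so the pair is consistent; merging gives n ≡ 99827 (mod 118508), where 118508 = lcm(2756, 86).
The solution is unique modulo lcm(26, 212, 86) = 118508.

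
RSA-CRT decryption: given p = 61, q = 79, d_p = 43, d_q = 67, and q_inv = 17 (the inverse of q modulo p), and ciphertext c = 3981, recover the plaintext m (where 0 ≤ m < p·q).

m₁ = c^(d_p) mod p: c ≡ 16 (mod 61), and 16^43 mod 61 = 56.
m₂ = c^(d_q) mod q: c ≡ 31 (mod 79), and 31^67 mod 79 = 4.
h = q_inv·(m₁ − m₂) mod p = 17·(56 − 4) mod 61 = 30.
m = m₂ + h·q = 4 + 30·79 = 2374.

2374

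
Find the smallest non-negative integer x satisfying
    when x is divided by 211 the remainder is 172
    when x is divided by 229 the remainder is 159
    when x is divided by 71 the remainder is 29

142597

The moduli are pairwise coprime; N = 211·229·71 = 3430649.
N/211 = 16259; 16259 ≡ 12 (mod 211); 12·88 ≡ 1, so inverse 88.
N/229 = 14981; 14981 ≡ 96 (mod 229); 96·198 ≡ 1, so inverse 198.
N/71 = 48319; 48319 ≡ 39 (mod 71); 39·51 ≡ 1, so inverse 51.
x ≡ 172·16259·88 + 159·14981·198 + 29·48319·51 = 789191867.
789191867 mod 3430649 = 142597.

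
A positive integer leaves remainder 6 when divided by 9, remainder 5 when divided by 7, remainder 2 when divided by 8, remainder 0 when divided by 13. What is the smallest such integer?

From a ≡ 6 (mod 9) write a = 6 + 9t. Substituting into a ≡ 5 (mod 7) gives 9t ≡ 6 (mod 7), and since 2⁻¹ ≡ 4 (mod 7), t ≡ 3. Hence a ≡ 6 + 9·3 = 33 (mod 63).
From a ≡ 33 (mod 63) write a = 33 + 63t. Substituting into a ≡ 2 (mod 8) gives 63t ≡ 1 (mod 8), and since 7⁻¹ ≡ 7 (mod 8), t ≡ 7. Hence a ≡ 33 + 63·7 = 474 (mod 504).
From a ≡ 474 (mod 504) write a = 474 + 504t. Substituting into a ≡ 0 (mod 13) gives 504t ≡ 7 (mod 13), and since 10⁻¹ ≡ 4 (mod 13), t ≡ 2. Hence a ≡ 474 + 504·2 = 1482 (mod 6552).

1482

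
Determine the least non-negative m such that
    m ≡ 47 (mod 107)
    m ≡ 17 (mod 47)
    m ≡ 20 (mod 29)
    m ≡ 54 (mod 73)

8245039

From m ≡ 47 (mod 107) write m = 47 + 107t. Substituting into m ≡ 17 (mod 47) gives 107t ≡ 17 (mod 47), and since 13⁻¹ ≡ 29 (mod 47), t ≡ 23. Hence m ≡ 47 + 107·23 = 2508 (mod 5029).
From m ≡ 2508 (mod 5029) write m = 2508 + 5029t. Substituting into m ≡ 20 (mod 29) gives 5029t ≡ 6 (mod 29), and since 12⁻¹ ≡ 17 (mod 29), t ≡ 15. Hence m ≡ 2508 + 5029·15 = 77943 (mod 145841).
From m ≡ 77943 (mod 145841) write m = 77943 + 145841t. Substituting into m ≡ 54 (mod 73) gives 145841t ≡ 2 (mod 73), and since 60⁻¹ ≡ 28 (mod 73), t ≡ 56. Hence m ≡ 77943 + 145841·56 = 8245039 (mod 10646393).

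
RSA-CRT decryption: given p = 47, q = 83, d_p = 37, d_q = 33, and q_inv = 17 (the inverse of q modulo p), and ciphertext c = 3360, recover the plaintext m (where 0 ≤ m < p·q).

m₁ = c^(d_p) mod p: c ≡ 23 (mod 47), and 23^37 mod 47 = 5.
m₂ = c^(d_q) mod q: c ≡ 40 (mod 83), and 40^33 mod 83 = 64.
h = q_inv·(m₁ − m₂) mod p = 17·(5 − 64) mod 47 = 31.
m = m₂ + h·q = 64 + 31·83 = 2637.

2637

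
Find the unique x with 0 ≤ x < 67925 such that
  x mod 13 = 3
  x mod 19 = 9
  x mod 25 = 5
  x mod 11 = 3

23455

From x ≡ 3 (mod 13) write x = 3 + 13t. Substituting into x ≡ 9 (mod 19) gives 13t ≡ 6 (mod 19), and since 13⁻¹ ≡ 3 (mod 19), t ≡ 18. Hence x ≡ 3 + 13·18 = 237 (mod 247).
From x ≡ 237 (mod 247) write x = 237 + 247t. Substituting into x ≡ 5 (mod 25) gives 247t ≡ 18 (mod 25), and since 22⁻¹ ≡ 8 (mod 25), t ≡ 19. Hence x ≡ 237 + 247·19 = 4930 (mod 6175).
From x ≡ 4930 (mod 6175) write x = 4930 + 6175t. Substituting into x ≡ 3 (mod 11) gives 6175t ≡ 1 (mod 11), and since 4⁻¹ ≡ 3 (mod 11), t ≡ 3. Hence x ≡ 4930 + 6175·3 = 23455 (mod 67925).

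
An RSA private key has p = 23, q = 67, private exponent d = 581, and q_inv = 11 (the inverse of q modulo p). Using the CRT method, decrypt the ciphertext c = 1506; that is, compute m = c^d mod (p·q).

203

d_p = d mod (p−1) = 581 mod 22 = 9; d_q = d mod (q−1) = 53.
m₁ = c^(d_p) mod p: c ≡ 11 (mod 23), and 11^9 mod 23 = 19.
m₂ = c^(d_q) mod q: c ≡ 32 (mod 67), and 32^53 mod 67 = 2.
h = q_inv·(m₁ − m₂) mod p = 11·(19 − 2) mod 23 = 3.
m = m₂ + h·q = 2 + 3·67 = 203.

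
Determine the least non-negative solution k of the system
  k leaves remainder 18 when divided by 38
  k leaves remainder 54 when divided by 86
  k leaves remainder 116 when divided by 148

44516

gcd(38, 86) = 2 and 2 | (54 − 18), so the pair is consistent; merging gives k ≡ 398 (mod 1634), where 1634 = lcm(38, 86).
gcd(1634, 148) = 2 and 2 | (116 − 398), so the pair is consistent; merging gives k ≡ 44516 (mod 120916), where 120916 = lcm(1634, 148).
The solution is unique modulo lcm(38, 86, 148) = 120916.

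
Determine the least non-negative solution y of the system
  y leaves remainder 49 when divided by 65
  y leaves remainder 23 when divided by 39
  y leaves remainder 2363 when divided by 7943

97679

gcd(65, 39) = 13 and 13 | (23 − 49), so the pair is consistent; merging gives y ≡ 179 (mod 195), where 195 = lcm(65, 39).
gcd(195, 7943) = 13 and 13 | (2363 − 179), so the pair is consistent; merging gives y ≡ 97679 (mod 119145), where 119145 = lcm(195, 7943).
The solution is unique modulo lcm(65, 39, 7943) = 119145.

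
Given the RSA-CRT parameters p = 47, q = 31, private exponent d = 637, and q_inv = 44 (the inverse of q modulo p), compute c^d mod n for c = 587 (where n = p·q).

1329

d_p = d mod (p−1) = 637 mod 46 = 39; d_q = d mod (q−1) = 7.
m₁ = c^(d_p) mod p: c ≡ 23 (mod 47), and 23^39 mod 47 = 13.
m₂ = c^(d_q) mod q: c ≡ 29 (mod 31), and 29^7 mod 31 = 27.
h = q_inv·(m₁ − m₂) mod p = 44·(13 − 27) mod 47 = 42.
m = m₂ + h·q = 27 + 42·31 = 1329.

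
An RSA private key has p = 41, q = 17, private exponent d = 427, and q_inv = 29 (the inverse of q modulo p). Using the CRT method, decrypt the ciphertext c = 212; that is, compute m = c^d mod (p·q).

393

d_p = d mod (p−1) = 427 mod 40 = 27; d_q = d mod (q−1) = 11.
m₁ = c^(d_p) mod p: c ≡ 7 (mod 41), and 7^27 mod 41 = 24.
m₂ = c^(d_q) mod q: c ≡ 8 (mod 17), and 8^11 mod 17 = 2.
h = q_inv·(m₁ − m₂) mod p = 29·(24 − 2) mod 41 = 23.
m = m₂ + h·q = 2 + 23·17 = 393.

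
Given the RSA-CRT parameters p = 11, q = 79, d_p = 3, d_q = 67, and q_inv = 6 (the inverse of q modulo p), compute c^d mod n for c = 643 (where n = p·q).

m₁ = c^(d_p) mod p: c ≡ 5 (mod 11), and 5^3 mod 11 = 4.
m₂ = c^(d_q) mod q: c ≡ 11 (mod 79), and 11^67 mod 79 = 19.
h = q_inv·(m₁ − m₂) mod p = 6·(4 − 19) mod 11 = 9.
m = m₂ + h·q = 19 + 9·79 = 730.

730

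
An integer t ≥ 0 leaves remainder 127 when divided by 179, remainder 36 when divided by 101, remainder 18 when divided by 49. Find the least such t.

The moduli are pairwise coprime; N = 179·101·49 = 885871.
N/179 = 4949; 4949 ≡ 116 (mod 179); 116·125 ≡ 1, so inverse 125.
N/101 = 8771; 8771 ≡ 85 (mod 101); 85·82 ≡ 1, so inverse 82.
N/49 = 18079; 18079 ≡ 47 (mod 49); 47·24 ≡ 1, so inverse 24.
t ≡ 127·4949·125 + 36·8771·82 + 18·18079·24 = 112267495.
112267495 mod 885871 = 647749.

647749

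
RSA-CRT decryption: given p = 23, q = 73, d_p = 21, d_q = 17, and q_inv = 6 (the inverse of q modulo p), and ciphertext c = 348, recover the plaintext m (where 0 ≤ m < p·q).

m₁ = c^(d_p) mod p: c ≡ 3 (mod 23), and 3^21 mod 23 = 8.
m₂ = c^(d_q) mod q: c ≡ 56 (mod 73), and 56^17 mod 73 = 7.
h = q_inv·(m₁ − m₂) mod p = 6·(8 − 7) mod 23 = 6.
m = m₂ + h·q = 7 + 6·73 = 445.

445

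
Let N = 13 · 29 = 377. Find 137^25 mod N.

Mod 13: 137 ≡ 7; by Fermat, exponent reduces to 25 mod 12 = 1; 7^1 ≡ 7 (mod 13).
Mod 29: 137 ≡ 21; 21^25 ≡ 3 (mod 29).
Combine by CRT: x ≡ 7 (mod 13), x ≡ 3 (mod 29) ⇒ x ≡ 293 (mod 377).

293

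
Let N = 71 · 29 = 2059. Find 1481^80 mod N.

Mod 71: 1481 ≡ 61; by Fermat, exponent reduces to 80 mod 70 = 10; 61^10 ≡ 30 (mod 71).
Mod 29: 1481 ≡ 2; by Fermat, exponent reduces to 80 mod 28 = 24; 2^24 ≡ 20 (mod 29).
Combine by CRT: x ≡ 30 (mod 71), x ≡ 20 (mod 29) ⇒ x ≡ 1876 (mod 2059).

1876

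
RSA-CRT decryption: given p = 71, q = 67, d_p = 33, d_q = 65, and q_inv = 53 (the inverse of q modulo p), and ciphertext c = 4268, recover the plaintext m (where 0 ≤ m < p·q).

m₁ = c^(d_p) mod p: c ≡ 8 (mod 71), and 8^33 mod 71 = 10.
m₂ = c^(d_q) mod q: c ≡ 47 (mod 67), and 47^65 mod 67 = 10.
h = q_inv·(m₁ − m₂) mod p = 53·(10 − 10) mod 71 = 0.
m = m₂ + h·q = 10 + 0·67 = 10.

10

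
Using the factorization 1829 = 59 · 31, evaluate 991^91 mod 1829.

Mod 59: 991 ≡ 47; by Fermat, exponent reduces to 91 mod 58 = 33; 47^33 ≡ 32 (mod 59).
Mod 31: 991 ≡ 30; by Fermat, exponent reduces to 91 mod 30 = 1; 30^1 ≡ 30 (mod 31).
Combine by CRT: x ≡ 32 (mod 59), x ≡ 30 (mod 31) ⇒ x ≡ 681 (mod 1829).

681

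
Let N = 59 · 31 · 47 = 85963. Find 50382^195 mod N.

Mod 59: 50382 ≡ 55; by Fermat, exponent reduces to 195 mod 58 = 21; 55^21 ≡ 50 (mod 59).
Mod 31: 50382 ≡ 7; by Fermat, exponent reduces to 195 mod 30 = 15; 7^15 ≡ 1 (mod 31).
Mod 47: 50382 ≡ 45; by Fermat, exponent reduces to 195 mod 46 = 11; 45^11 ≡ 20 (mod 47).
Combine by CRT: x ≡ 50 (mod 59), x ≡ 1 (mod 31), x ≡ 20 (mod 47) ⇒ x ≡ 4062 (mod 85963).

4062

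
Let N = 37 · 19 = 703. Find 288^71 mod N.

Mod 37: 288 ≡ 29; by Fermat, exponent reduces to 71 mod 36 = 35; 29^35 ≡ 23 (mod 37).
Mod 19: 288 ≡ 3; by Fermat, exponent reduces to 71 mod 18 = 17; 3^17 ≡ 13 (mod 19).
Combine by CRT: x ≡ 23 (mod 37), x ≡ 13 (mod 19) ⇒ x ≡ 393 (mod 703).

393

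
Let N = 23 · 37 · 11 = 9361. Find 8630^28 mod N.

Mod 23: 8630 ≡ 5; by Fermat, exponent reduces to 28 mod 22 = 6; 5^6 ≡ 8 (mod 23).
Mod 37: 8630 ≡ 9; 9^28 ≡ 9 (mod 37).
Mod 11: 8630 ≡ 6; by Fermat, exponent reduces to 28 mod 10 = 8; 6^8 ≡ 4 (mod 11).
Combine by CRT: x ≡ 8 (mod 23), x ≡ 9 (mod 37), x ≡ 4 (mod 11) ⇒ x ≡ 675 (mod 9361).

675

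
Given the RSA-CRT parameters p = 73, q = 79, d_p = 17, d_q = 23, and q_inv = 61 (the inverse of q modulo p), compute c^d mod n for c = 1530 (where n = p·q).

m₁ = c^(d_p) mod p: c ≡ 70 (mod 73), and 70^17 mod 73 = 49.
m₂ = c^(d_q) mod q: c ≡ 29 (mod 79), and 29^23 mod 79 = 37.
h = q_inv·(m₁ − m₂) mod p = 61·(49 − 37) mod 73 = 2.
m = m₂ + h·q = 37 + 2·79 = 195.

195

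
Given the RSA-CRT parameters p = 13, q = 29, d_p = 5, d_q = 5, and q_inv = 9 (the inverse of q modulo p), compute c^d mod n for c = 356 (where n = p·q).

317

m₁ = c^(d_p) mod p: c ≡ 5 (mod 13), and 5^5 mod 13 = 5.
m₂ = c^(d_q) mod q: c ≡ 8 (mod 29), and 8^5 mod 29 = 27.
h = q_inv·(m₁ − m₂) mod p = 9·(5 − 27) mod 13 = 10.
m = m₂ + h·q = 27 + 10·29 = 317.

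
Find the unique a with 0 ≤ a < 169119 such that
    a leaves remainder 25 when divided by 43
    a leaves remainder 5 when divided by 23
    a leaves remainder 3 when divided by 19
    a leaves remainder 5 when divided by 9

39542

Combine the congruences pairwise.
From a ≡ 25 (mod 43) write a = 25 + 43t. Substituting into a ≡ 5 (mod 23) gives 43t ≡ 3 (mod 23), and since 20⁻¹ ≡ 15 (mod 23), t ≡ 22. Hence a ≡ 25 + 43·22 = 971 (mod 989).
From a ≡ 971 (mod 989) write a = 971 + 989t. Substituting into a ≡ 3 (mod 19) gives 989t ≡ 1 (mod 19), and since 1⁻¹ ≡ 1 (mod 19), t ≡ 1. Hence a ≡ 971 + 989·1 = 1960 (mod 18791).
From a ≡ 1960 (mod 18791) write a = 1960 + 18791t. Substituting into a ≡ 5 (mod 9) gives 18791t ≡ 7 (mod 9), and since 8⁻¹ ≡ 8 (mod 9), t ≡ 2. Hence a ≡ 1960 + 18791·2 = 39542 (mod 169119).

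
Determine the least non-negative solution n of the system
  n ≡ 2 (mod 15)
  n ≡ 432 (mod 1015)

2462

gcd(15, 1015) = 5 and 5 | (432 − 2), so the pair is consistent; merging gives n ≡ 2462 (mod 3045), where 3045 = lcm(15, 1015).
The solution is unique modulo lcm(15, 1015) = 3045.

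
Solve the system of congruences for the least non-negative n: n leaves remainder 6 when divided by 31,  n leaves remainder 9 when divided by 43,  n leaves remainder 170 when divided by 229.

From n ≡ 6 (mod 31) write n = 6 + 31t. Substituting into n ≡ 9 (mod 43) gives 31t ≡ 3 (mod 43), and since 31⁻¹ ≡ 25 (mod 43), t ≡ 32. Hence n ≡ 6 + 31·32 = 998 (mod 1333).
From n ≡ 998 (mod 1333) write n = 998 + 1333t. Substituting into n ≡ 170 (mod 229) gives 1333t ≡ 88 (mod 229), and since 188⁻¹ ≡ 67 (mod 229), t ≡ 171. Hence n ≡ 998 + 1333·171 = 228941 (mod 305257).

228941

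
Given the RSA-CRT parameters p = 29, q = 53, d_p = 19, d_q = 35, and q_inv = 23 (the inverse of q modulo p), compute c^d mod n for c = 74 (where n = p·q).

1154

m₁ = c^(d_p) mod p: c ≡ 16 (mod 29), and 16^19 mod 29 = 23.
m₂ = c^(d_q) mod q: c ≡ 21 (mod 53), and 21^35 mod 53 = 41.
h = q_inv·(m₁ − m₂) mod p = 23·(23 − 41) mod 29 = 21.
m = m₂ + h·q = 41 + 21·53 = 1154.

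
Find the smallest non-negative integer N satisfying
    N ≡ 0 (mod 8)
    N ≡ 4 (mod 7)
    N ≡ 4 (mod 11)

From N ≡ 0 (mod 8) write N = 0 + 8t. Substituting into N ≡ 4 (mod 7) gives 8t ≡ 4 (mod 7), and since 1⁻¹ ≡ 1 (mod 7), t ≡ 4. Hence N ≡ 0 + 8·4 = 32 (mod 56).
From N ≡ 32 (mod 56) write N = 32 + 56t. Substituting into N ≡ 4 (mod 11) gives 56t ≡ 5 (mod 11), and since 1⁻¹ ≡ 1 (mod 11), t ≡ 5. Hence N ≡ 32 + 56·5 = 312 (mod 616).

312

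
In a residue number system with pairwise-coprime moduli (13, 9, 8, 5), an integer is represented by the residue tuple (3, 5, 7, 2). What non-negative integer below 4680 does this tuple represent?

The moduli are pairwise coprime; N = 13·9·8·5 = 4680.
N/13 = 360; 360 ≡ 9 (mod 13); 9·3 ≡ 1, so inverse 3.
N/9 = 520; 520 ≡ 7 (mod 9); 7·4 ≡ 1, so inverse 4.
N/8 = 585; 585 ≡ 1 (mod 8), inverse 1.
N/5 = 936; 936 ≡ 1 (mod 5), inverse 1.
x ≡ 3·360·3 + 5·520·4 + 7·585·1 + 2·936·1 = 19607.
19607 mod 4680 = 887.

887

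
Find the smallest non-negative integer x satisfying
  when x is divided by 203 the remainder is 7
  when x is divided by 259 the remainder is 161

5082

Combine the congruences pairwise.
gcd(203, 259) = 7 and 7 | (161 − 7), so the pair is consistent; merging gives x ≡ 5082 (mod 7511), where 7511 = lcm(203, 259).
The solution is unique modulo lcm(203, 259) = 7511.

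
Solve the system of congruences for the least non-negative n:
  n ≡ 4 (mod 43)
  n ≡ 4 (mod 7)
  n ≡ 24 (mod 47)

From n ≡ 4 (mod 43) write n = 4 + 43t. Substituting into n ≡ 4 (mod 7) gives 43t ≡ 0 (mod 7), and since 1⁻¹ ≡ 1 (mod 7), t ≡ 0. Hence n ≡ 4 + 43·0 = 4 (mod 301).
From n ≡ 4 (mod 301) write n = 4 + 301t. Substituting into n ≡ 24 (mod 47) gives 301t ≡ 20 (mod 47), and since 19⁻¹ ≡ 5 (mod 47), t ≡ 6. Hence n ≡ 4 + 301·6 = 1810 (mod 14147).

1810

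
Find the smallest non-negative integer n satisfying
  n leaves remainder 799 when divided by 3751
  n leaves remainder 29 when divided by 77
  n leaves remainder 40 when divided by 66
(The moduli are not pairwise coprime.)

79570

gcd(3751, 77) = 11 and 11 | (29 − 799), so the pair is consistent; merging gives n ≡ 799 (mod 26257), where 26257 = lcm(3751, 77).
gcd(26257, 66) = 11 and 11 | (40 − 799), so the pair is consistent; merging gives n ≡ 79570 (mod 157542), where 157542 = lcm(26257, 66).
The solution is unique modulo lcm(3751, 77, 66) = 157542.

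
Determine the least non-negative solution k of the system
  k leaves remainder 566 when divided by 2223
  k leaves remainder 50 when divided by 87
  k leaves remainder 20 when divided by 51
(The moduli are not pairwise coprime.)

927557

Combine the congruences pairwise.
gcd(2223, 87) = 3 and 3 | (50 − 566), so the pair is consistent; merging gives k ≡ 25019 (mod 64467), where 64467 = lcm(2223, 87).
gcd(64467, 51) = 3 and 3 | (20 − 25019), so the pair is consistent; merging gives k ≡ 927557 (mod 1095939), where 1095939 = lcm(64467, 51).
The solution is unique modulo lcm(2223, 87, 51) = 1095939.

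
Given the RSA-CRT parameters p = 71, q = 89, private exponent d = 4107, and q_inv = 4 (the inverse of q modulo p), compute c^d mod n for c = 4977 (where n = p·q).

d_p = d mod (p−1) = 4107 mod 70 = 47; d_q = d mod (q−1) = 59.
m₁ = c^(d_p) mod p: c ≡ 7 (mod 71), and 7^47 mod 71 = 67.
m₂ = c^(d_q) mod q: c ≡ 82 (mod 89), and 82^59 mod 89 = 15.
h = q_inv·(m₁ − m₂) mod p = 4·(67 − 15) mod 71 = 66.
m = m₂ + h·q = 15 + 66·89 = 5889.

5889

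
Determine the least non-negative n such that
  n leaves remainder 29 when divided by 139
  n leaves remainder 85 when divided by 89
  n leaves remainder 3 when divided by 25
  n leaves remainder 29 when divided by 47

From n ≡ 29 (mod 139) write n = 29 + 139t. Substituting into n ≡ 85 (mod 89) gives 139t ≡ 56 (mod 89), and since 50⁻¹ ≡ 73 (mod 89), t ≡ 83. Hence n ≡ 29 + 139·83 = 11566 (mod 12371).
From n ≡ 11566 (mod 12371) write n = 11566 + 12371t. Substituting into n ≡ 3 (mod 25) gives 12371t ≡ 12 (mod 25), and since 21⁻¹ ≡ 6 (mod 25), t ≡ 22. Hence n ≡ 11566 + 12371·22 = 283728 (mod 309275).
From n ≡ 283728 (mod 309275) write n = 283728 + 309275t. Substituting into n ≡ 29 (mod 47) gives 309275t ≡ 40 (mod 47), and since 15⁻¹ ≡ 22 (mod 47), t ≡ 34. Hence n ≡ 283728 + 309275·34 = 10799078 (mod 14535925).

10799078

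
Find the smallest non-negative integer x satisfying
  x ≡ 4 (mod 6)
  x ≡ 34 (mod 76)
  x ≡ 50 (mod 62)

5506

gcd(6, 76) = 2 and 2 | (34 − 4), so the pair is consistent; merging gives x ≡ 34 (mod 228), where 228 = lcm(6, 76).
gcd(228, 62) = 2 and 2 | (50 − 34), so the pair is consistent; merging gives x ≡ 5506 (mod 7068), where 7068 = lcm(228, 62).
The solution is unique modulo lcm(6, 76, 62) = 7068.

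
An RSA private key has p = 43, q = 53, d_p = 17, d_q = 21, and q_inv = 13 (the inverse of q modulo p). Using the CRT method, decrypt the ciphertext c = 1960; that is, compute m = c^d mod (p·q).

741

m₁ = c^(d_p) mod p: c ≡ 25 (mod 43), and 25^17 mod 43 = 10.
m₂ = c^(d_q) mod q: c ≡ 52 (mod 53), and 52^21 mod 53 = 52.
h = q_inv·(m₁ − m₂) mod p = 13·(10 − 52) mod 43 = 13.
m = m₂ + h·q = 52 + 13·53 = 741.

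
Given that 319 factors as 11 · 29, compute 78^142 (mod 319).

Mod 11: 78 ≡ 1; by Fermat, exponent reduces to 142 mod 10 = 2; 1^2 ≡ 1 (mod 11).
Mod 29: 78 ≡ 20; by Fermat, exponent reduces to 142 mod 28 = 2; 20^2 ≡ 23 (mod 29).
Combine by CRT: x ≡ 1 (mod 11), x ≡ 23 (mod 29) ⇒ x ≡ 23 (mod 319).

23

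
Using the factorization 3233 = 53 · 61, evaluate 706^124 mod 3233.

Mod 53: 706 ≡ 17; by Fermat, exponent reduces to 124 mod 52 = 20; 17^20 ≡ 47 (mod 53).
Mod 61: 706 ≡ 35; by Fermat, exponent reduces to 124 mod 60 = 4; 35^4 ≡ 25 (mod 61).
Combine by CRT: x ≡ 47 (mod 53), x ≡ 25 (mod 61) ⇒ x ≡ 1001 (mod 3233).

1001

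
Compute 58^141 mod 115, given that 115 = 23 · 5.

73

Mod 23: 58 ≡ 12; by Fermat, exponent reduces to 141 mod 22 = 9; 12^9 ≡ 4 (mod 23).
Mod 5: 58 ≡ 3; by Fermat, exponent reduces to 141 mod 4 = 1; 3^1 ≡ 3 (mod 5).
Combine by CRT: x ≡ 4 (mod 23), x ≡ 3 (mod 5) ⇒ x ≡ 73 (mod 115).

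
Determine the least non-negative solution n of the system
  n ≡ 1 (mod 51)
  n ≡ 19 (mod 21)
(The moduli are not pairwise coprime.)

103

gcd(51, 21) = 3 and 3 | (19 − 1), so the pair is consistent; merging gives n ≡ 103 (mod 357), where 357 = lcm(51, 21).
The solution is unique modulo lcm(51, 21) = 357.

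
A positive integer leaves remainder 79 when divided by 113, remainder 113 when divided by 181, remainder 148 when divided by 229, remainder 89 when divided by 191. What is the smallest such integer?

623785843

The moduli are pairwise coprime; N = 113·181·229·191 = 894593767.
N/113 = 7916759; 7916759 ≡ 92 (mod 113); 92·43 ≡ 1, so inverse 43.
N/181 = 4942507; 4942507 ≡ 121 (mod 181); 121·3 ≡ 1, so inverse 3.
N/229 = 3906523; 3906523 ≡ 12 (mod 229); 12·210 ≡ 1, so inverse 210.
N/191 = 4683737; 4683737 ≡ 35 (mod 191); 35·131 ≡ 1, so inverse 131.
a ≡ 79·7916759·43 + 113·4942507·3 + 148·3906523·210 + 89·4683737·131 = 204591164719.
204591164719 mod 894593767 = 623785843.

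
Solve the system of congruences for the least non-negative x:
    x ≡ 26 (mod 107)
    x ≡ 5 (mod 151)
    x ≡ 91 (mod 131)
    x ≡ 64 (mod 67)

104675772

Combine the congruences pairwise.
From x ≡ 26 (mod 107) write x = 26 + 107t. Substituting into x ≡ 5 (mod 151) gives 107t ≡ 130 (mod 151), and since 107⁻¹ ≡ 24 (mod 151), t ≡ 100. Hence x ≡ 26 + 107·100 = 10726 (mod 16157).
From x ≡ 10726 (mod 16157) write x = 10726 + 16157t. Substituting into x ≡ 91 (mod 131) gives 16157t ≡ 107 (mod 131), and since 44⁻¹ ≡ 3 (mod 131), t ≡ 59. Hence x ≡ 10726 + 16157·59 = 963989 (mod 2116567).
From x ≡ 963989 (mod 2116567) write x = 963989 + 2116567t. Substituting into x ≡ 64 (mod 67) gives 2116567t ≡ 4 (mod 67), and since 37⁻¹ ≡ 29 (mod 67), t ≡ 49. Hence x ≡ 963989 + 2116567·49 = 104675772 (mod 141809989).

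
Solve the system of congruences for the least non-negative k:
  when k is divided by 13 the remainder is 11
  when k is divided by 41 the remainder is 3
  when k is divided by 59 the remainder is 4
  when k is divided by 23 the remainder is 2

318368

Combine the congruences pairwise.
From k ≡ 11 (mod 13) write k = 11 + 13t. Substituting into k ≡ 3 (mod 41) gives 13t ≡ 33 (mod 41), and since 13⁻¹ ≡ 19 (mod 41), t ≡ 12. Hence k ≡ 11 + 13·12 = 167 (mod 533).
From k ≡ 167 (mod 533) write k = 167 + 533t. Substituting into k ≡ 4 (mod 59) gives 533t ≡ 14 (mod 59), and since 2⁻¹ ≡ 30 (mod 59), t ≡ 7. Hence k ≡ 167 + 533·7 = 3898 (mod 31447).
From k ≡ 3898 (mod 31447) write k = 3898 + 31447t. Substituting into k ≡ 2 (mod 23) gives 31447t ≡ 14 (mod 23), and since 6⁻¹ ≡ 4 (mod 23), t ≡ 10. Hence k ≡ 3898 + 31447·10 = 318368 (mod 723281).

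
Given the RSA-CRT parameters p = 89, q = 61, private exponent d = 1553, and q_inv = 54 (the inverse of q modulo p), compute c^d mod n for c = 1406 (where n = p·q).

4114

d_p = d mod (p−1) = 1553 mod 88 = 57; d_q = d mod (q−1) = 53.
m₁ = c^(d_p) mod p: c ≡ 71 (mod 89), and 71^57 mod 89 = 20.
m₂ = c^(d_q) mod q: c ≡ 3 (mod 61), and 3^53 mod 61 = 27.
h = q_inv·(m₁ − m₂) mod p = 54·(20 − 27) mod 89 = 67.
m = m₂ + h·q = 27 + 67·61 = 4114.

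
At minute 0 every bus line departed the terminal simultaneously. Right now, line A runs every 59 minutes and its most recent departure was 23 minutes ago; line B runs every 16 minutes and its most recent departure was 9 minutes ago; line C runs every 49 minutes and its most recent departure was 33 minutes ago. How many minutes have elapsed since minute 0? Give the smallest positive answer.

14537

Combine the congruences pairwise.
From t ≡ 23 (mod 59) write t = 23 + 59s. Substituting into t ≡ 9 (mod 16) gives 59s ≡ 2 (mod 16), and since 11⁻¹ ≡ 3 (mod 16), s ≡ 6. Hence t ≡ 23 + 59·6 = 377 (mod 944).
From t ≡ 377 (mod 944) write t = 377 + 944s. Substituting into t ≡ 33 (mod 49) gives 944s ≡ 48 (mod 49), and since 13⁻¹ ≡ 34 (mod 49), s ≡ 15. Hence t ≡ 377 + 944·15 = 14537 (mod 46256).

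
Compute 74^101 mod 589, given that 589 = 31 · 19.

Mod 31: 74 ≡ 12; by Fermat, exponent reduces to 101 mod 30 = 11; 12^11 ≡ 21 (mod 31).
Mod 19: 74 ≡ 17; by Fermat, exponent reduces to 101 mod 18 = 11; 17^11 ≡ 4 (mod 19).
Combine by CRT: x ≡ 21 (mod 31), x ≡ 4 (mod 19) ⇒ x ≡ 517 (mod 589).

517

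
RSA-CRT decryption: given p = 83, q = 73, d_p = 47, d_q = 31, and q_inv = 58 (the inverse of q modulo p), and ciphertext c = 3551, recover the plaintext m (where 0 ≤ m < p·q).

1646

m₁ = c^(d_p) mod p: c ≡ 65 (mod 83), and 65^47 mod 83 = 69.
m₂ = c^(d_q) mod q: c ≡ 47 (mod 73), and 47^31 mod 73 = 40.
h = q_inv·(m₁ − m₂) mod p = 58·(69 − 40) mod 83 = 22.
m = m₂ + h·q = 40 + 22·73 = 1646.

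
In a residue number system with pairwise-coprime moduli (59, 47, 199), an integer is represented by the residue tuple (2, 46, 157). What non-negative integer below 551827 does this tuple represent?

282140

From x ≡ 2 (mod 59) write x = 2 + 59t. Substituting into x ≡ 46 (mod 47) gives 59t ≡ 44 (mod 47), and since 12⁻¹ ≡ 4 (mod 47), t ≡ 35. Hence x ≡ 2 + 59·35 = 2067 (mod 2773).
From x ≡ 2067 (mod 2773) write x = 2067 + 2773t. Substituting into x ≡ 157 (mod 199) gives 2773t ≡ 80 (mod 199), and since 186⁻¹ ≡ 153 (mod 199), t ≡ 101. Hence x ≡ 2067 + 2773·101 = 282140 (mod 551827).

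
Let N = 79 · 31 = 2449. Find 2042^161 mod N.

Mod 79: 2042 ≡ 67; by Fermat, exponent reduces to 161 mod 78 = 5; 67^5 ≡ 18 (mod 79).
Mod 31: 2042 ≡ 27; by Fermat, exponent reduces to 161 mod 30 = 11; 27^11 ≡ 27 (mod 31).
Combine by CRT: x ≡ 18 (mod 79), x ≡ 27 (mod 31) ⇒ x ≡ 492 (mod 2449).

492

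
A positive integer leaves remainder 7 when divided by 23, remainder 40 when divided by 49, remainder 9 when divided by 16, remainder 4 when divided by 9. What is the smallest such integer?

The moduli are pairwise coprime; N = 23·49·16·9 = 162288.
N/23 = 7056; 7056 ≡ 18 (mod 23); 18·9 ≡ 1, so inverse 9.
N/49 = 3312; 3312 ≡ 29 (mod 49); 29·22 ≡ 1, so inverse 22.
N/16 = 10143; 10143 ≡ 15 (mod 16); 15·15 ≡ 1, so inverse 15.
N/9 = 18032; 18032 ≡ 5 (mod 9); 5·2 ≡ 1, so inverse 2.
m ≡ 7·7056·9 + 40·3312·22 + 9·10143·15 + 4·18032·2 = 4872649.
4872649 mod 162288 = 4009.

4009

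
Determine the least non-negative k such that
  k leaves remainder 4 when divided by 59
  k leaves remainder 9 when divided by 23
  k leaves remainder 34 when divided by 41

The moduli are pairwise coprime; N = 59·23·41 = 55637.
N/59 = 943; 943 ≡ 58 (mod 59); 58·58 ≡ 1, so inverse 58.
N/23 = 2419; 2419 ≡ 4 (mod 23); 4·6 ≡ 1, so inverse 6.
N/41 = 1357; 1357 ≡ 4 (mod 41); 4·31 ≡ 1, so inverse 31.
k ≡ 4·943·58 + 9·2419·6 + 34·1357·31 = 1779680.
1779680 mod 55637 = 54933.

54933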